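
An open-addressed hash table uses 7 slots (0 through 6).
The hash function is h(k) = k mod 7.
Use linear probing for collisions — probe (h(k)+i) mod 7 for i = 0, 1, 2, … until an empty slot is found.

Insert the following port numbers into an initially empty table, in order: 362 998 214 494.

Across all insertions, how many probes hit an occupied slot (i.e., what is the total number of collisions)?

5

362: h=5 => slot 5
998: h=4 => slot 4
214: h=4, probe 4,5,6 => slot 6
494: h=4, probe 4,5,6,0 => slot 0
Table: [494, _, _, _, 998, 362, 214]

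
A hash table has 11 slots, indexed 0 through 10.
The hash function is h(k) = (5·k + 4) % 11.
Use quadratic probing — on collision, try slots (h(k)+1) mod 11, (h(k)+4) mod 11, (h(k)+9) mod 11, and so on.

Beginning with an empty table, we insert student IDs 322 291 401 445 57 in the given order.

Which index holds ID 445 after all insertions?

5

322: h=8 → slot 8
291: h=7 → slot 7
401: h=7, probe 7,8,0 → slot 0
445: h=7, probe 7,8,0,5 → slot 5
57: h=3 → slot 3
Table: [401, —, —, 57, —, 445, —, 291, 322, —, —]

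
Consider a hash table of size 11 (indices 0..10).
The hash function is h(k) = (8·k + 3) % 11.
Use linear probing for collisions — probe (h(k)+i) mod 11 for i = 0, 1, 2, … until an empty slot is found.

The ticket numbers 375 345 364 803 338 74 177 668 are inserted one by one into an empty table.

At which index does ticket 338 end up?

4

Insert 375: h=0, slot 0 empty → index 0.
Insert 345: h=2, slot 2 empty → index 2.
Insert 364: h=0, slot 0 occupied → index 1.
Insert 803: h=3, slot 3 empty → index 3.
Insert 338: h=1, slots 1,2,3 occupied → index 4.
Insert 74: h=1, slots 1,2,3,4 occupied → index 5.
Insert 177: h=0, slots 0,1,2,3,4,5 occupied → index 6.
Insert 668: h=1, slots 1,2,3,4,5,6 occupied → index 7.
Table: [375, 364, 345, 803, 338, 74, 177, 668, _, _, _]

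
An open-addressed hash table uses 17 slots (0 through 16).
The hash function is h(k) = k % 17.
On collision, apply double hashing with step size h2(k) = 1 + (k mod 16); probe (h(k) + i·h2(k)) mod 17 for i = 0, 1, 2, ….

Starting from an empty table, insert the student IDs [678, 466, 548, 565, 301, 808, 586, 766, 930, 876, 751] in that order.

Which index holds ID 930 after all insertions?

678 hashes to 15; slot 15 is free => place at 15.
466 hashes to 7; slot 7 is free => place at 7.
548 hashes to 4; slot 4 is free => place at 4.
565 hashes to 4, h2=6; 4 taken => place at 10.
301 hashes to 12; slot 12 is free => place at 12.
808 hashes to 9; slot 9 is free => place at 9.
586 hashes to 8; slot 8 is free => place at 8.
766 hashes to 1; slot 1 is free => place at 1.
930 hashes to 12, h2=3; 12,15,1,4,7,10 taken => place at 13.
876 hashes to 9, h2=13; 9 taken => place at 5.
751 hashes to 3; slot 3 is free => place at 3.
Table: [—, 766, —, 751, 548, 876, —, 466, 586, 808, 565, —, 301, 930, —, 678, —]

13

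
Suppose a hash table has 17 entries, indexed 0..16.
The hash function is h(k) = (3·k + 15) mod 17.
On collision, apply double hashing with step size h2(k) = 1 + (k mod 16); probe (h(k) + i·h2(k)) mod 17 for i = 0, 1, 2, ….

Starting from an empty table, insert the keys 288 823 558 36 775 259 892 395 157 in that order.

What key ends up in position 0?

Insert 288: h=12, slot 12 empty => index 12.
Insert 823: h=2, slot 2 empty => index 2.
Insert 558: h=6, slot 6 empty => index 6.
Insert 36: h=4, slot 4 empty => index 4.
Insert 775: h=11, slot 11 empty => index 11.
Insert 259: h=10, slot 10 empty => index 10.
Insert 892: h=5, slot 5 empty => index 5.
Insert 395: h=10, h2=12, slots 10,5 occupied => index 0.
Insert 157: h=10, h2=14, slot 10 occupied => index 7.
Table: [395, —, 823, —, 36, 892, 558, 157, —, —, 259, 775, 288, —, —, —, —]

395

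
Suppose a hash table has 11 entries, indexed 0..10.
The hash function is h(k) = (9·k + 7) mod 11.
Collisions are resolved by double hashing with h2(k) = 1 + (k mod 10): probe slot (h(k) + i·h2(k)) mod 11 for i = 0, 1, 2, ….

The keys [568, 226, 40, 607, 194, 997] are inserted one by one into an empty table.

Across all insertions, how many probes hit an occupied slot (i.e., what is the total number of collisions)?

568: h=4 => slot 4
226: h=6 => slot 6
40: h=4, h2=1, probe 4,5 => slot 5
607: h=3 => slot 3
194: h=4, h2=5, probe 4,9 => slot 9
997: h=4, h2=8, probe 4,1 => slot 1
Table: [—, 997, —, 607, 568, 40, 226, —, —, 194, —]

3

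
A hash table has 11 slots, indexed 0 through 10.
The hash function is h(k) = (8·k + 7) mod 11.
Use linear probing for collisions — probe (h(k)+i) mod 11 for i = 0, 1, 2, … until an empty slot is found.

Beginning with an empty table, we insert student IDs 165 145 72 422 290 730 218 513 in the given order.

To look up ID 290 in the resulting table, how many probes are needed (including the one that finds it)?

165 hashes to 7; slot 7 is free → place at 7.
145 hashes to 1; slot 1 is free → place at 1.
72 hashes to 0; slot 0 is free → place at 0.
422 hashes to 6; slot 6 is free → place at 6.
290 hashes to 6; 6,7 taken → place at 8.
730 hashes to 6; 6,7,8 taken → place at 9.
218 hashes to 2; slot 2 is free → place at 2.
513 hashes to 8; 8,9 taken → place at 10.
Table: [72, 145, 218, ∅, ∅, ∅, 422, 165, 290, 730, 513]
Lookup 290: h=6, probe 6,7,8 → found at 8.

3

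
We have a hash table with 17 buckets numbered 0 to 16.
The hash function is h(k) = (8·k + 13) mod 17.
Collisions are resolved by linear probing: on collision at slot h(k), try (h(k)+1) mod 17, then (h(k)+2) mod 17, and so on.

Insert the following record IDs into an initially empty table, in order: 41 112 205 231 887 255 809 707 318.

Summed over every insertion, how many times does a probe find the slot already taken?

41: h=1 -> slot 1
112: h=8 -> slot 8
205: h=4 -> slot 4
231: h=8, probe 8,9 -> slot 9
887: h=3 -> slot 3
255: h=13 -> slot 13
809: h=8, probe 8,9,10 -> slot 10
707: h=8, probe 8,9,10,11 -> slot 11
318: h=7 -> slot 7
Table: [—, 41, —, 887, 205, —, —, 318, 112, 231, 809, 707, —, 255, —, —, —]

6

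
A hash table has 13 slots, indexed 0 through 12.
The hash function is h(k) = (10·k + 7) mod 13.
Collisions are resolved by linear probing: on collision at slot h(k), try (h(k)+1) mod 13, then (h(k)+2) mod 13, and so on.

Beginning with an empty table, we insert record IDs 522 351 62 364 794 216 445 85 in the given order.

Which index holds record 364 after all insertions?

522: h=1 => slot 1
351: h=7 => slot 7
62: h=3 => slot 3
364: h=7, probe 7,8 => slot 8
794: h=4 => slot 4
216: h=9 => slot 9
445: h=11 => slot 11
85: h=12 => slot 12
Table: [-, 522, -, 62, 794, -, -, 351, 364, 216, -, 445, 85]

8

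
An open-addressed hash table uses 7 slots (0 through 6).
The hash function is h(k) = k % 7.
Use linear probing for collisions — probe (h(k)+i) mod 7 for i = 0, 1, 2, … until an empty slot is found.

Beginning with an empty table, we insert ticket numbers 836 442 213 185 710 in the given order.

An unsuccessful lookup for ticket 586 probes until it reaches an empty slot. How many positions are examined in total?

3

836 hashes to 3; slot 3 is free => place at 3.
442 hashes to 1; slot 1 is free => place at 1.
213 hashes to 3; 3 taken => place at 4.
185 hashes to 3; 3,4 taken => place at 5.
710 hashes to 3; 3,4,5 taken => place at 6.
Table: [—, 442, —, 836, 213, 185, 710]
Lookup 586: h=5, probe 5,6,0 → slot 0 empty, not found.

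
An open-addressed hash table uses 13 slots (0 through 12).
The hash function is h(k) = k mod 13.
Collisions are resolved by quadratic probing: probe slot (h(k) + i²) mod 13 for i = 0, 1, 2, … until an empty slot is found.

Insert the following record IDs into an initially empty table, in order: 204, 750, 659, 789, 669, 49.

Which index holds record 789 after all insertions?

204: h=9 => slot 9
750: h=9, probe 9,10 => slot 10
659: h=9, probe 9,10,0 => slot 0
789: h=9, probe 9,10,0,5 => slot 5
669: h=6 => slot 6
49: h=10, probe 10,11 => slot 11
Table: [659, ., ., ., ., 789, 669, ., ., 204, 750, 49, .]

5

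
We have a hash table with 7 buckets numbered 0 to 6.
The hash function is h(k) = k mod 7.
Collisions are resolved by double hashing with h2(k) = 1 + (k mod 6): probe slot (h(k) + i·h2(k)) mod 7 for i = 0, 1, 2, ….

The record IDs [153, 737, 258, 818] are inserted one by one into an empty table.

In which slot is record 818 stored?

153 hashes to 6; slot 6 is free → place at 6.
737 hashes to 2; slot 2 is free → place at 2.
258 hashes to 6, h2=1; 6 taken → place at 0.
818 hashes to 6, h2=3; 6,2 taken → place at 5.
Table: [258, —, 737, —, —, 818, 153]

5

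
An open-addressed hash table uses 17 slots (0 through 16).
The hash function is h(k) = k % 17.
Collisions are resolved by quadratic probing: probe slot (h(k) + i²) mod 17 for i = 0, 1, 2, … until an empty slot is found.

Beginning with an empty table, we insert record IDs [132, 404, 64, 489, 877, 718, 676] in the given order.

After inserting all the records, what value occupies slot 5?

489

Insert 132: h=13, slot 13 empty -> index 13.
Insert 404: h=13, slot 13 occupied -> index 14.
Insert 64: h=13, slots 13,14 occupied -> index 0.
Insert 489: h=13, slots 13,14,0 occupied -> index 5.
Insert 877: h=10, slot 10 empty -> index 10.
Insert 718: h=4, slot 4 empty -> index 4.
Insert 676: h=13, slots 13,14,0,5 occupied -> index 12.
Table: [64, _, _, _, 718, 489, _, _, _, _, 877, _, 676, 132, 404, _, _]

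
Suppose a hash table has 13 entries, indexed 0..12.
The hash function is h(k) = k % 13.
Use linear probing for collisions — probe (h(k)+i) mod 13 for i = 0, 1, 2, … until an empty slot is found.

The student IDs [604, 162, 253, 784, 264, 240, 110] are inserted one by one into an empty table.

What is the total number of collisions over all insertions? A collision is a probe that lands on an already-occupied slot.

11

604 hashes to 6; slot 6 is free => place at 6.
162 hashes to 6; 6 taken => place at 7.
253 hashes to 6; 6,7 taken => place at 8.
784 hashes to 4; slot 4 is free => place at 4.
264 hashes to 4; 4 taken => place at 5.
240 hashes to 6; 6,7,8 taken => place at 9.
110 hashes to 6; 6,7,8,9 taken => place at 10.
Table: [—, —, —, —, 784, 264, 604, 162, 253, 240, 110, —, —]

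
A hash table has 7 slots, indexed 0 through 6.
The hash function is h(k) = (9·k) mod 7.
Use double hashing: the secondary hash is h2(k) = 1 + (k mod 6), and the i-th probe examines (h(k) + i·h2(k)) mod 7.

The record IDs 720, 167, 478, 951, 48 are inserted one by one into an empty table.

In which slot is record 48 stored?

0

720 hashes to 5; slot 5 is free → place at 5.
167 hashes to 5, h2=6; 5 taken → place at 4.
478 hashes to 4, h2=5; 4 taken → place at 2.
951 hashes to 5, h2=4; 5,2 taken → place at 6.
48 hashes to 5, h2=1; 5,6 taken → place at 0.
Table: [48, ∅, 478, ∅, 167, 720, 951]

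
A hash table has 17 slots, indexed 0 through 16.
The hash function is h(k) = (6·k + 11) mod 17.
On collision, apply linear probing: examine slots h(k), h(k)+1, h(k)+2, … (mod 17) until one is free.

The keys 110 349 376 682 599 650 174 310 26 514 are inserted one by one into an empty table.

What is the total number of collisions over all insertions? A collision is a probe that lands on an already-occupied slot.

12

110 hashes to 8; slot 8 is free → place at 8.
349 hashes to 14; slot 14 is free → place at 14.
376 hashes to 6; slot 6 is free → place at 6.
682 hashes to 6; 6 taken → place at 7.
599 hashes to 1; slot 1 is free → place at 1.
650 hashes to 1; 1 taken → place at 2.
174 hashes to 1; 1,2 taken → place at 3.
310 hashes to 1; 1,2,3 taken → place at 4.
26 hashes to 14; 14 taken → place at 15.
514 hashes to 1; 1,2,3,4 taken → place at 5.
Table: [., 599, 650, 174, 310, 514, 376, 682, 110, ., ., ., ., ., 349, 26, .]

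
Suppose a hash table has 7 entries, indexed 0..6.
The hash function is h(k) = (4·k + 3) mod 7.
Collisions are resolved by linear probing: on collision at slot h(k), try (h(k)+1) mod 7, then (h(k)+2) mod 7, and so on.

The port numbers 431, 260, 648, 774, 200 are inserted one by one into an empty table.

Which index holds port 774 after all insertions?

1

Insert 431: h=5, slot 5 empty -> index 5.
Insert 260: h=0, slot 0 empty -> index 0.
Insert 648: h=5, slot 5 occupied -> index 6.
Insert 774: h=5, slots 5,6,0 occupied -> index 1.
Insert 200: h=5, slots 5,6,0,1 occupied -> index 2.
Table: [260, 774, 200, ., ., 431, 648]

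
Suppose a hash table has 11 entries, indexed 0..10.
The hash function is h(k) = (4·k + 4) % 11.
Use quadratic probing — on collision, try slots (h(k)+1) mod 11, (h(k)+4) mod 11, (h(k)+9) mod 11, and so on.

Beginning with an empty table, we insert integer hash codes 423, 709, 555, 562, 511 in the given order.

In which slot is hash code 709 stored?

3

423: h=2 -> slot 2
709: h=2, probe 2,3 -> slot 3
555: h=2, probe 2,3,6 -> slot 6
562: h=8 -> slot 8
511: h=2, probe 2,3,6,0 -> slot 0
Table: [511, ∅, 423, 709, ∅, ∅, 555, ∅, 562, ∅, ∅]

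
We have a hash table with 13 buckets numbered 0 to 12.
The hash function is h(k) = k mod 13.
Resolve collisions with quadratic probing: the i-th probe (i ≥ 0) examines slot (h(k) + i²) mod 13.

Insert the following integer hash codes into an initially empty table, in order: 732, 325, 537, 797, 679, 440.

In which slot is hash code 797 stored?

8

732: h=4 => slot 4
325: h=0 => slot 0
537: h=4, probe 4,5 => slot 5
797: h=4, probe 4,5,8 => slot 8
679: h=3 => slot 3
440: h=11 => slot 11
Table: [325, ., ., 679, 732, 537, ., ., 797, ., ., 440, .]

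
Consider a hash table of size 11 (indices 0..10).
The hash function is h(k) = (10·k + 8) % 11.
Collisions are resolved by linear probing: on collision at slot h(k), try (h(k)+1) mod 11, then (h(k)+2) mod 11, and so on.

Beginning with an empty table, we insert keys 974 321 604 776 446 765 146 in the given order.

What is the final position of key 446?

4

974 hashes to 2; slot 2 is free -> place at 2.
321 hashes to 6; slot 6 is free -> place at 6.
604 hashes to 9; slot 9 is free -> place at 9.
776 hashes to 2; 2 taken -> place at 3.
446 hashes to 2; 2,3 taken -> place at 4.
765 hashes to 2; 2,3,4 taken -> place at 5.
146 hashes to 5; 5,6 taken -> place at 7.
Table: [∅, ∅, 974, 776, 446, 765, 321, 146, ∅, 604, ∅]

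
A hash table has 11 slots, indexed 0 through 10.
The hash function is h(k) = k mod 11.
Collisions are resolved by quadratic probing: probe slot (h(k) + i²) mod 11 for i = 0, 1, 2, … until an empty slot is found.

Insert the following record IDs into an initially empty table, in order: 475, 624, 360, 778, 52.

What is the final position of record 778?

1

Insert 475: h=2, slot 2 empty => index 2.
Insert 624: h=8, slot 8 empty => index 8.
Insert 360: h=8, slot 8 occupied => index 9.
Insert 778: h=8, slots 8,9 occupied => index 1.
Insert 52: h=8, slots 8,9,1 occupied => index 6.
Table: [∅, 778, 475, ∅, ∅, ∅, 52, ∅, 624, 360, ∅]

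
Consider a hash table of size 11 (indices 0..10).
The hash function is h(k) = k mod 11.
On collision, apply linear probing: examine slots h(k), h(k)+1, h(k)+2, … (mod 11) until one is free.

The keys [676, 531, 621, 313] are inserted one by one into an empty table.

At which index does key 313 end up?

Insert 676: h=5, slot 5 empty -> index 5.
Insert 531: h=3, slot 3 empty -> index 3.
Insert 621: h=5, slot 5 occupied -> index 6.
Insert 313: h=5, slots 5,6 occupied -> index 7.
Table: [_, _, _, 531, _, 676, 621, 313, _, _, _]

7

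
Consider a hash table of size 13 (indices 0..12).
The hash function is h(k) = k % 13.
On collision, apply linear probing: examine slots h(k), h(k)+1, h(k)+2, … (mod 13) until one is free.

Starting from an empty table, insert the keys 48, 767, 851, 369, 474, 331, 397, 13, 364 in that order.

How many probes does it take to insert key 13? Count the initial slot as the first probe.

48: h=9 -> slot 9
767: h=0 -> slot 0
851: h=6 -> slot 6
369: h=5 -> slot 5
474: h=6, probe 6,7 -> slot 7
331: h=6, probe 6,7,8 -> slot 8
397: h=7, probe 7,8,9,10 -> slot 10
13: h=0, probe 0,1 -> slot 1
364: h=0, probe 0,1,2 -> slot 2
Table: [767, 13, 364, _, _, 369, 851, 474, 331, 48, 397, _, _]

2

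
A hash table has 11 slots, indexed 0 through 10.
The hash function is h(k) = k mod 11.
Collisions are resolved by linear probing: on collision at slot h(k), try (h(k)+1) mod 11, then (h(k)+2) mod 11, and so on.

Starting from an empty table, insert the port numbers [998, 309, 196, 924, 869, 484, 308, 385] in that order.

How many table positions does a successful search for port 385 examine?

998 hashes to 8; slot 8 is free → place at 8.
309 hashes to 1; slot 1 is free → place at 1.
196 hashes to 9; slot 9 is free → place at 9.
924 hashes to 0; slot 0 is free → place at 0.
869 hashes to 0; 0,1 taken → place at 2.
484 hashes to 0; 0,1,2 taken → place at 3.
308 hashes to 0; 0,1,2,3 taken → place at 4.
385 hashes to 0; 0,1,2,3,4 taken → place at 5.
Table: [924, 309, 869, 484, 308, 385, ., ., 998, 196, .]
Lookup 385: h=0, probe 0,1,2,3,4,5 → found at 5.

6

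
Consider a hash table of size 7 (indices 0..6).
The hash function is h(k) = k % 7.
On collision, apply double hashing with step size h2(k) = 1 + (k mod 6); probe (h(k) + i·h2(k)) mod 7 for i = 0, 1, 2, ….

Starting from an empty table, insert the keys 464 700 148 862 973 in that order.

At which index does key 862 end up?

464 hashes to 2; slot 2 is free => place at 2.
700 hashes to 0; slot 0 is free => place at 0.
148 hashes to 1; slot 1 is free => place at 1.
862 hashes to 1, h2=5; 1 taken => place at 6.
973 hashes to 0, h2=2; 0,2 taken => place at 4.
Table: [700, 148, 464, ∅, 973, ∅, 862]

6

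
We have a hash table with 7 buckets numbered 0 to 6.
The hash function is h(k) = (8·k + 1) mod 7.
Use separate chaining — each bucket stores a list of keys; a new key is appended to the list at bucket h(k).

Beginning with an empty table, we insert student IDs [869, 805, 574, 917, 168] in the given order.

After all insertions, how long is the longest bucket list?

Insert 869: h=2, bucket 2 empty -> new chain.
Insert 805: h=1, bucket 1 empty -> new chain.
Insert 574: h=1, bucket 1 nonempty -> append to chain.
Insert 917: h=1, bucket 1 nonempty -> append to chain.
Insert 168: h=1, bucket 1 nonempty -> append to chain.
Final buckets:
0: _
1: 805 -> 574 -> 917 -> 168
2: 869
3: _
4: _
5: _
6: _

4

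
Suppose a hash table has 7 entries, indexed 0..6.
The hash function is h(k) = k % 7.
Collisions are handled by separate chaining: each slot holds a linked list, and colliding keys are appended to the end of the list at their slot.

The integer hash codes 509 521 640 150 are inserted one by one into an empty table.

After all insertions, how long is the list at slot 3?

3

Insert 509: h=5, bucket 5 empty → new chain.
Insert 521: h=3, bucket 3 empty → new chain.
Insert 640: h=3, bucket 3 nonempty → append to chain.
Insert 150: h=3, bucket 3 nonempty → append to chain.
Final buckets:
0: _
1: _
2: _
3: 521 -> 640 -> 150
4: _
5: 509
6: _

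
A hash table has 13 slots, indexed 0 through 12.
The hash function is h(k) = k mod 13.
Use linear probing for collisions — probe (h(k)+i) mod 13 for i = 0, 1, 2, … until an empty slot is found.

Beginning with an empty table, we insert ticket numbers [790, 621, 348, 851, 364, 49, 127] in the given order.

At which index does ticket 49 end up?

790 hashes to 10; slot 10 is free -> place at 10.
621 hashes to 10; 10 taken -> place at 11.
348 hashes to 10; 10,11 taken -> place at 12.
851 hashes to 6; slot 6 is free -> place at 6.
364 hashes to 0; slot 0 is free -> place at 0.
49 hashes to 10; 10,11,12,0 taken -> place at 1.
127 hashes to 10; 10,11,12,0,1 taken -> place at 2.
Table: [364, 49, 127, -, -, -, 851, -, -, -, 790, 621, 348]

1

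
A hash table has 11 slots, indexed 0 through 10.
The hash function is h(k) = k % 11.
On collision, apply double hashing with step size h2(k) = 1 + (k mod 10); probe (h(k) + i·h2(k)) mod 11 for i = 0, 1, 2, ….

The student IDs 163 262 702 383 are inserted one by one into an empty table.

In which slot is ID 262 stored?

1

163 hashes to 9; slot 9 is free → place at 9.
262 hashes to 9, h2=3; 9 taken → place at 1.
702 hashes to 9, h2=3; 9,1 taken → place at 4.
383 hashes to 9, h2=4; 9 taken → place at 2.
Table: [_, 262, 383, _, 702, _, _, _, _, 163, _]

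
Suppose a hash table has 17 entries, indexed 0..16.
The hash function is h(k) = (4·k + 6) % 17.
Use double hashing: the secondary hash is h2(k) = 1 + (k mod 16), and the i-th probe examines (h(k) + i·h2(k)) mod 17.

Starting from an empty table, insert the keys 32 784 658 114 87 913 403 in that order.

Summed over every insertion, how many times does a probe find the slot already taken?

6

32 hashes to 15; slot 15 is free -> place at 15.
784 hashes to 14; slot 14 is free -> place at 14.
658 hashes to 3; slot 3 is free -> place at 3.
114 hashes to 3, h2=3; 3 taken -> place at 6.
87 hashes to 14, h2=8; 14 taken -> place at 5.
913 hashes to 3, h2=2; 3,5 taken -> place at 7.
403 hashes to 3, h2=4; 3,7 taken -> place at 11.
Table: [-, -, -, 658, -, 87, 114, 913, -, -, -, 403, -, -, 784, 32, -]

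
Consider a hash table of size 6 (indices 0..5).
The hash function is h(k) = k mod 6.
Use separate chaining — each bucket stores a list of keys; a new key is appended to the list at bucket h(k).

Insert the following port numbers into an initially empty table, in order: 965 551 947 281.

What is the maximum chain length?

4

965 → bucket 5
551 → bucket 5 (collision)
947 → bucket 5 (collision)
281 → bucket 5 (collision)
Final buckets:
0: ∅
1: ∅
2: ∅
3: ∅
4: ∅
5: 965 -> 551 -> 947 -> 281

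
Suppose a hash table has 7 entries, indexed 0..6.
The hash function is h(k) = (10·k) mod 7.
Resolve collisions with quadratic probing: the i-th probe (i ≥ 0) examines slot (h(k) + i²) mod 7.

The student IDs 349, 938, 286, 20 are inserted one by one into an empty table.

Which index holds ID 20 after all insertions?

349: h=4 => slot 4
938: h=0 => slot 0
286: h=4, probe 4,5 => slot 5
20: h=4, probe 4,5,1 => slot 1
Table: [938, 20, -, -, 349, 286, -]

1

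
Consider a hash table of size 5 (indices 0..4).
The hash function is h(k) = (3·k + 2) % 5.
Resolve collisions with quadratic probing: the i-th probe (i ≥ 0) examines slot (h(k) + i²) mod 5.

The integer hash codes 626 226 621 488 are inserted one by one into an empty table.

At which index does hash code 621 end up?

4

Insert 626: h=0, slot 0 empty -> index 0.
Insert 226: h=0, slot 0 occupied -> index 1.
Insert 621: h=0, slots 0,1 occupied -> index 4.
Insert 488: h=1, slot 1 occupied -> index 2.
Table: [626, 226, 488, ∅, 621]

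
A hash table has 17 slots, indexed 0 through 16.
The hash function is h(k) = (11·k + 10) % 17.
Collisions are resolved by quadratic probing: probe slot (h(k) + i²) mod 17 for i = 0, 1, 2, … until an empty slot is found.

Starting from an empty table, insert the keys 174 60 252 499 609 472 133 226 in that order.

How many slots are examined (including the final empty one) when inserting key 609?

2

174 hashes to 3; slot 3 is free => place at 3.
60 hashes to 7; slot 7 is free => place at 7.
252 hashes to 11; slot 11 is free => place at 11.
499 hashes to 8; slot 8 is free => place at 8.
609 hashes to 11; 11 taken => place at 12.
472 hashes to 0; slot 0 is free => place at 0.
133 hashes to 11; 11,12 taken => place at 15.
226 hashes to 14; slot 14 is free => place at 14.
Table: [472, ∅, ∅, 174, ∅, ∅, ∅, 60, 499, ∅, ∅, 252, 609, ∅, 226, 133, ∅]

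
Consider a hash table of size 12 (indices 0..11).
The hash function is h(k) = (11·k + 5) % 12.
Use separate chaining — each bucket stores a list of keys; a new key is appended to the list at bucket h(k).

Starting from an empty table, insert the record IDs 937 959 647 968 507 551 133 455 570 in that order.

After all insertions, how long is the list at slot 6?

4

937 -> bucket 4
959 -> bucket 6
647 -> bucket 6 (collision)
968 -> bucket 9
507 -> bucket 2
551 -> bucket 6 (collision)
133 -> bucket 4 (collision)
455 -> bucket 6 (collision)
570 -> bucket 11
Final buckets:
0: —
1: —
2: 507
3: —
4: 937 -> 133
5: —
6: 959 -> 647 -> 551 -> 455
7: —
8: —
9: 968
10: —
11: 570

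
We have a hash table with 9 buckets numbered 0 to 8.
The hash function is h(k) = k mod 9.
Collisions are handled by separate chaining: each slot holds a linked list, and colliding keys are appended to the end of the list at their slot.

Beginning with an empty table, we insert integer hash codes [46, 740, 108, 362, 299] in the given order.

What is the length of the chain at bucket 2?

3

46 → bucket 1
740 → bucket 2
108 → bucket 0
362 → bucket 2 (collision)
299 → bucket 2 (collision)
Final buckets:
0: 108
1: 46
2: 740 -> 362 -> 299
3: .
4: .
5: .
6: .
7: .
8: .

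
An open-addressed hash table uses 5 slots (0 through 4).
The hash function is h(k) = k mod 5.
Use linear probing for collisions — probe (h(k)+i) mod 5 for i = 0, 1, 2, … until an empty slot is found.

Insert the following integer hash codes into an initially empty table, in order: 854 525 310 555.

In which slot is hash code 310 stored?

Insert 854: h=4, slot 4 empty -> index 4.
Insert 525: h=0, slot 0 empty -> index 0.
Insert 310: h=0, slot 0 occupied -> index 1.
Insert 555: h=0, slots 0,1 occupied -> index 2.
Table: [525, 310, 555, ∅, 854]

1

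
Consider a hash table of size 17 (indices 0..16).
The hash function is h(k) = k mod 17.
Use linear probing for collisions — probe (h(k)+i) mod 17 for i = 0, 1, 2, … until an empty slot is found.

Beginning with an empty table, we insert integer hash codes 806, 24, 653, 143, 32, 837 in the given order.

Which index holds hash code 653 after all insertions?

Insert 806: h=7, slot 7 empty => index 7.
Insert 24: h=7, slot 7 occupied => index 8.
Insert 653: h=7, slots 7,8 occupied => index 9.
Insert 143: h=7, slots 7,8,9 occupied => index 10.
Insert 32: h=15, slot 15 empty => index 15.
Insert 837: h=4, slot 4 empty => index 4.
Table: [_, _, _, _, 837, _, _, 806, 24, 653, 143, _, _, _, _, 32, _]

9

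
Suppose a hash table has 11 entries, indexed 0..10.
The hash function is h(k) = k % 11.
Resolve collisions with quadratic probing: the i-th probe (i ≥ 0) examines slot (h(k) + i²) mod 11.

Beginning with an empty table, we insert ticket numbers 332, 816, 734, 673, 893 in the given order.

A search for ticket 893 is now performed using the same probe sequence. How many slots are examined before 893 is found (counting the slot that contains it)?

Insert 332: h=2, slot 2 empty => index 2.
Insert 816: h=2, slot 2 occupied => index 3.
Insert 734: h=8, slot 8 empty => index 8.
Insert 673: h=2, slots 2,3 occupied => index 6.
Insert 893: h=2, slots 2,3,6 occupied => index 0.
Table: [893, —, 332, 816, —, —, 673, —, 734, —, —]
Lookup 893: h=2, probe 2,3,6,0 → found at 0.

4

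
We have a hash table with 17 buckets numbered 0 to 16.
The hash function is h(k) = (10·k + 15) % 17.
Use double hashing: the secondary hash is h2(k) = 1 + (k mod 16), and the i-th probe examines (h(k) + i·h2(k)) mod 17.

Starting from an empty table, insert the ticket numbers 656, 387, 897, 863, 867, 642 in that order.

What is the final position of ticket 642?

12

656 hashes to 13; slot 13 is free => place at 13.
387 hashes to 9; slot 9 is free => place at 9.
897 hashes to 9, h2=2; 9 taken => place at 11.
863 hashes to 9, h2=16; 9 taken => place at 8.
867 hashes to 15; slot 15 is free => place at 15.
642 hashes to 9, h2=3; 9 taken => place at 12.
Table: [∅, ∅, ∅, ∅, ∅, ∅, ∅, ∅, 863, 387, ∅, 897, 642, 656, ∅, 867, ∅]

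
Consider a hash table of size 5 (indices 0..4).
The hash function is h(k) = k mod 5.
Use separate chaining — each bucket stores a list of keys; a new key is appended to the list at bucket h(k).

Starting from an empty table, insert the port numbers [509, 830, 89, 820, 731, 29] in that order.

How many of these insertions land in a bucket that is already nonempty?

3

509 -> bucket 4
830 -> bucket 0
89 -> bucket 4 (collision)
820 -> bucket 0 (collision)
731 -> bucket 1
29 -> bucket 4 (collision)
Final buckets:
0: 830 -> 820
1: 731
2: ∅
3: ∅
4: 509 -> 89 -> 29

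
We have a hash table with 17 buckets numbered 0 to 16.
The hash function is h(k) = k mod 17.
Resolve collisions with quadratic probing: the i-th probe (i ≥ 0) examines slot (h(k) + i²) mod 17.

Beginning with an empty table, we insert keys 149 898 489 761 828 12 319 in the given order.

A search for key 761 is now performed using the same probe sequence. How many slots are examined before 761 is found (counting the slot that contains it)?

4

149: h=13 → slot 13
898: h=14 → slot 14
489: h=13, probe 13,14,0 → slot 0
761: h=13, probe 13,14,0,5 → slot 5
828: h=12 → slot 12
12: h=12, probe 12,13,16 → slot 16
319: h=13, probe 13,14,0,5,12,4 → slot 4
Table: [489, -, -, -, 319, 761, -, -, -, -, -, -, 828, 149, 898, -, 12]
Lookup 761: h=13, probe 13,14,0,5 → found at 5.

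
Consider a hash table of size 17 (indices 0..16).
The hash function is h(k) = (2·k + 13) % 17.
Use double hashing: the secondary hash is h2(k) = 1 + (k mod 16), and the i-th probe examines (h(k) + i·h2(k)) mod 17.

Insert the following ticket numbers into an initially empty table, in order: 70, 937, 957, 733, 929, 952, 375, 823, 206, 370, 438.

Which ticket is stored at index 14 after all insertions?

70 hashes to 0; slot 0 is free => place at 0.
937 hashes to 0, h2=10; 0 taken => place at 10.
957 hashes to 6; slot 6 is free => place at 6.
733 hashes to 0, h2=14; 0 taken => place at 14.
929 hashes to 1; slot 1 is free => place at 1.
952 hashes to 13; slot 13 is free => place at 13.
375 hashes to 15; slot 15 is free => place at 15.
823 hashes to 10, h2=8; 10,1 taken => place at 9.
206 hashes to 0, h2=15; 0,15,13 taken => place at 11.
370 hashes to 5; slot 5 is free => place at 5.
438 hashes to 5, h2=7; 5 taken => place at 12.
Table: [70, 929, —, —, —, 370, 957, —, —, 823, 937, 206, 438, 952, 733, 375, —]

733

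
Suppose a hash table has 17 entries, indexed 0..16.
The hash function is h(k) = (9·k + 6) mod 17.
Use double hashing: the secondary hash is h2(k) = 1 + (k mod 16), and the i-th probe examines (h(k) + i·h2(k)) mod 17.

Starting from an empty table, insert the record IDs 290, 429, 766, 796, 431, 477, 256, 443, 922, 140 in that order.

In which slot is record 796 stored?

9

290 hashes to 15; slot 15 is free => place at 15.
429 hashes to 8; slot 8 is free => place at 8.
766 hashes to 15, h2=15; 15 taken => place at 13.
796 hashes to 13, h2=13; 13 taken => place at 9.
431 hashes to 9, h2=16; 9,8 taken => place at 7.
477 hashes to 15, h2=14; 15 taken => place at 12.
256 hashes to 15, h2=1; 15 taken => place at 16.
443 hashes to 15, h2=12; 15 taken => place at 10.
922 hashes to 8, h2=11; 8 taken => place at 2.
140 hashes to 8, h2=13; 8 taken => place at 4.
Table: [_, _, 922, _, 140, _, _, 431, 429, 796, 443, _, 477, 766, _, 290, 256]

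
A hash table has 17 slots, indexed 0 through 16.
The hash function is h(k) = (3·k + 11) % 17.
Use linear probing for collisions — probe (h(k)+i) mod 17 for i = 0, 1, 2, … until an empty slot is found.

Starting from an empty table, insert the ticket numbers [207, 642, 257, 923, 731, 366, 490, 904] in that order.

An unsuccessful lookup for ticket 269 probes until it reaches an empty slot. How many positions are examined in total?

207: h=3 => slot 3
642: h=16 => slot 16
257: h=0 => slot 0
923: h=9 => slot 9
731: h=11 => slot 11
366: h=4 => slot 4
490: h=2 => slot 2
904: h=3, probe 3,4,5 => slot 5
Table: [257, —, 490, 207, 366, 904, —, —, —, 923, —, 731, —, —, —, —, 642]
Lookup 269: h=2, probe 2,3,4,5,6 → slot 6 empty, not found.

5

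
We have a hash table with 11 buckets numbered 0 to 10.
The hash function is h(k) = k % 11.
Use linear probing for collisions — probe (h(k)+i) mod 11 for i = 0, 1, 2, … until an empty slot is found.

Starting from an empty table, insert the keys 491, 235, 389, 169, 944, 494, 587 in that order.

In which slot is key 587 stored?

8

491 hashes to 7; slot 7 is free -> place at 7.
235 hashes to 4; slot 4 is free -> place at 4.
389 hashes to 4; 4 taken -> place at 5.
169 hashes to 4; 4,5 taken -> place at 6.
944 hashes to 9; slot 9 is free -> place at 9.
494 hashes to 10; slot 10 is free -> place at 10.
587 hashes to 4; 4,5,6,7 taken -> place at 8.
Table: [∅, ∅, ∅, ∅, 235, 389, 169, 491, 587, 944, 494]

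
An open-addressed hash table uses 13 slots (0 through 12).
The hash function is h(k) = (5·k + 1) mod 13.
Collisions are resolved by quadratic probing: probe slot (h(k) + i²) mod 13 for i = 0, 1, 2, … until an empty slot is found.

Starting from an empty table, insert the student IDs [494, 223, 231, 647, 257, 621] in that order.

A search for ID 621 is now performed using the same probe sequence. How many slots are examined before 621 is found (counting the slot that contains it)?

4

494 hashes to 1; slot 1 is free -> place at 1.
223 hashes to 11; slot 11 is free -> place at 11.
231 hashes to 12; slot 12 is free -> place at 12.
647 hashes to 12; 12 taken -> place at 0.
257 hashes to 12; 12,0 taken -> place at 3.
621 hashes to 12; 12,0,3 taken -> place at 8.
Table: [647, 494, _, 257, _, _, _, _, 621, _, _, 223, 231]
Lookup 621: h=12, probe 12,0,3,8 → found at 8.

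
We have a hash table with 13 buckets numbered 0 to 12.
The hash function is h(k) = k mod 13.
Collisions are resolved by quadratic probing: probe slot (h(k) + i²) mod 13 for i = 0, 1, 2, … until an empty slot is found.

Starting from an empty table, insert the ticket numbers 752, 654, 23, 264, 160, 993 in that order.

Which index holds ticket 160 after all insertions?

8

752 hashes to 11; slot 11 is free → place at 11.
654 hashes to 4; slot 4 is free → place at 4.
23 hashes to 10; slot 10 is free → place at 10.
264 hashes to 4; 4 taken → place at 5.
160 hashes to 4; 4,5 taken → place at 8.
993 hashes to 5; 5 taken → place at 6.
Table: [., ., ., ., 654, 264, 993, ., 160, ., 23, 752, .]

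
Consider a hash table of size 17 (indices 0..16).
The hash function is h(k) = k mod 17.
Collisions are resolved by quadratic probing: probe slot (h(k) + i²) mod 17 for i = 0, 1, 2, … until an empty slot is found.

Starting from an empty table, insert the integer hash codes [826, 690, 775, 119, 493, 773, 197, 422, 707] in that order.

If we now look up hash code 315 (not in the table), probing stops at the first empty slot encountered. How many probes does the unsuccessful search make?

826 hashes to 10; slot 10 is free -> place at 10.
690 hashes to 10; 10 taken -> place at 11.
775 hashes to 10; 10,11 taken -> place at 14.
119 hashes to 0; slot 0 is free -> place at 0.
493 hashes to 0; 0 taken -> place at 1.
773 hashes to 8; slot 8 is free -> place at 8.
197 hashes to 10; 10,11,14 taken -> place at 2.
422 hashes to 14; 14 taken -> place at 15.
707 hashes to 10; 10,11,14,2 taken -> place at 9.
Table: [119, 493, 197, -, -, -, -, -, 773, 707, 826, 690, -, -, 775, 422, -]
Lookup 315: h=9, probe 9,10,13 → slot 13 empty, not found.

3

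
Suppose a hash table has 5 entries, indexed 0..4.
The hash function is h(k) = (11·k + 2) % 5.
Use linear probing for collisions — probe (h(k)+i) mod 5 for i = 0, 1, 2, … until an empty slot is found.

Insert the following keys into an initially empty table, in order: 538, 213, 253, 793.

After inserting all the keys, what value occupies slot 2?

Insert 538: h=0, slot 0 empty => index 0.
Insert 213: h=0, slot 0 occupied => index 1.
Insert 253: h=0, slots 0,1 occupied => index 2.
Insert 793: h=0, slots 0,1,2 occupied => index 3.
Table: [538, 213, 253, 793, —]

253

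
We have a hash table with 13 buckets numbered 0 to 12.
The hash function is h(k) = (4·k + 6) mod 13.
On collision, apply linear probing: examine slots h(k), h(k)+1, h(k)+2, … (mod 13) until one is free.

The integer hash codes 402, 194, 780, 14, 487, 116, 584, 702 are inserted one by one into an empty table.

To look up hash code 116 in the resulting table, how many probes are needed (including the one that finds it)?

4

402: h=2 => slot 2
194: h=2, probe 2,3 => slot 3
780: h=6 => slot 6
14: h=10 => slot 10
487: h=4 => slot 4
116: h=2, probe 2,3,4,5 => slot 5
584: h=2, probe 2,3,4,5,6,7 => slot 7
702: h=6, probe 6,7,8 => slot 8
Table: [., ., 402, 194, 487, 116, 780, 584, 702, ., 14, ., .]
Lookup 116: h=2, probe 2,3,4,5 → found at 5.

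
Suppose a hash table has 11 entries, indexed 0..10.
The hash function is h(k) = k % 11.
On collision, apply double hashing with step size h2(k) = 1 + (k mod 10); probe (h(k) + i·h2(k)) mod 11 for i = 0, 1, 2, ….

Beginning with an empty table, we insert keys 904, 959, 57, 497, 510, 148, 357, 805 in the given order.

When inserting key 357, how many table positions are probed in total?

Insert 904: h=2, slot 2 empty => index 2.
Insert 959: h=2, h2=10, slot 2 occupied => index 1.
Insert 57: h=2, h2=8, slot 2 occupied => index 10.
Insert 497: h=2, h2=8, slots 2,10 occupied => index 7.
Insert 510: h=4, slot 4 empty => index 4.
Insert 148: h=5, slot 5 empty => index 5.
Insert 357: h=5, h2=8, slots 5,2,10,7,4,1 occupied => index 9.
Insert 805: h=2, h2=6, slot 2 occupied => index 8.
Table: [-, 959, 904, -, 510, 148, -, 497, 805, 357, 57]

7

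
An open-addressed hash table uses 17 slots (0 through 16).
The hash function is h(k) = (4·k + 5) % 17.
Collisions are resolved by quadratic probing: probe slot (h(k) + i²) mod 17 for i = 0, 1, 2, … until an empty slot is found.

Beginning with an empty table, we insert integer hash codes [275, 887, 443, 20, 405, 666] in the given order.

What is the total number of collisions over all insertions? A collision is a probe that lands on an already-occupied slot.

7

275: h=0 -> slot 0
887: h=0, probe 0,1 -> slot 1
443: h=9 -> slot 9
20: h=0, probe 0,1,4 -> slot 4
405: h=10 -> slot 10
666: h=0, probe 0,1,4,9,16 -> slot 16
Table: [275, 887, ∅, ∅, 20, ∅, ∅, ∅, ∅, 443, 405, ∅, ∅, ∅, ∅, ∅, 666]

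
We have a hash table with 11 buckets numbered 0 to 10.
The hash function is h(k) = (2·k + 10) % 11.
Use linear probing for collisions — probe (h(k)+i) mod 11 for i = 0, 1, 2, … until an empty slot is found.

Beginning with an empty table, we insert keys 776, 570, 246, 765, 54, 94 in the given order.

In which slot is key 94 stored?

776: h=0 → slot 0
570: h=6 → slot 6
246: h=7 → slot 7
765: h=0, probe 0,1 → slot 1
54: h=8 → slot 8
94: h=0, probe 0,1,2 → slot 2
Table: [776, 765, 94, -, -, -, 570, 246, 54, -, -]

2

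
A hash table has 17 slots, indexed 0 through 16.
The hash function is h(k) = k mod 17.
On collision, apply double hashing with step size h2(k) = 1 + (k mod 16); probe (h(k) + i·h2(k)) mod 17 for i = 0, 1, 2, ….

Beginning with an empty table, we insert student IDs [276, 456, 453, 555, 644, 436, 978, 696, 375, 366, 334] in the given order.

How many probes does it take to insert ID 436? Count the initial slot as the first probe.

2

Insert 276: h=4, slot 4 empty → index 4.
Insert 456: h=14, slot 14 empty → index 14.
Insert 453: h=11, slot 11 empty → index 11.
Insert 555: h=11, h2=12, slot 11 occupied → index 6.
Insert 644: h=15, slot 15 empty → index 15.
Insert 436: h=11, h2=5, slot 11 occupied → index 16.
Insert 978: h=9, slot 9 empty → index 9.
Insert 696: h=16, h2=9, slot 16 occupied → index 8.
Insert 375: h=1, slot 1 empty → index 1.
Insert 366: h=9, h2=15, slot 9 occupied → index 7.
Insert 334: h=11, h2=15, slots 11,9,7 occupied → index 5.
Table: [-, 375, -, -, 276, 334, 555, 366, 696, 978, -, 453, -, -, 456, 644, 436]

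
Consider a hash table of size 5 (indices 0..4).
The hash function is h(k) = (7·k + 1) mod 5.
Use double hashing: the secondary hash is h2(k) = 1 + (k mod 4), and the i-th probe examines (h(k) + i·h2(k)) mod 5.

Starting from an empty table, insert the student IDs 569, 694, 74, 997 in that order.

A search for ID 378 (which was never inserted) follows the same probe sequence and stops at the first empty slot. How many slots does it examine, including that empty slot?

Insert 569: h=4, slot 4 empty → index 4.
Insert 694: h=4, h2=3, slot 4 occupied → index 2.
Insert 74: h=4, h2=3, slots 4,2 occupied → index 0.
Insert 997: h=0, h2=2, slots 0,2,4 occupied → index 1.
Table: [74, 997, 694, —, 569]
Lookup 378: h=2, h2=3, probe 2,0,3 → slot 3 empty, not found.

3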